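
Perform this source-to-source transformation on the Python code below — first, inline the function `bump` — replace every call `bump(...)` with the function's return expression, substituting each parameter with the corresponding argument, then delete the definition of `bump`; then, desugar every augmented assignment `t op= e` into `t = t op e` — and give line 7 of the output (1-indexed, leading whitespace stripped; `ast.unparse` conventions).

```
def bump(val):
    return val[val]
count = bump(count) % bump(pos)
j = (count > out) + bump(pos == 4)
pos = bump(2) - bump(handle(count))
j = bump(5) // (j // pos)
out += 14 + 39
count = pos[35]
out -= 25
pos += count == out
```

Transformed code:
count = count[count] % pos[pos]
j = (count > out) + (pos == 4)[pos == 4]
pos = 2[2] - handle(count)[handle(count)]
j = 5[5] // (j // pos)
out = out + (14 + 39)
count = pos[35]
out = out - 25
pos = pos + (count == out)

out = out - 25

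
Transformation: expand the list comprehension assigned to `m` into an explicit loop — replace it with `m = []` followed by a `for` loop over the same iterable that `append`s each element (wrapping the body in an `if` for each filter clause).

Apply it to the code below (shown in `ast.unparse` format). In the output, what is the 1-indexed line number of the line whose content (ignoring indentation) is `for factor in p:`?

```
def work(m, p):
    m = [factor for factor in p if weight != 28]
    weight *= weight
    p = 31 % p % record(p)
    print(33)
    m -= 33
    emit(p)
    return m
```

3

Transformed code:
def work(m, p):
    m = []
    for factor in p:
        if weight != 28:
            m.append(factor)
    weight *= weight
    p = 31 % p % record(p)
    print(33)
    m -= 33
    emit(p)
    return m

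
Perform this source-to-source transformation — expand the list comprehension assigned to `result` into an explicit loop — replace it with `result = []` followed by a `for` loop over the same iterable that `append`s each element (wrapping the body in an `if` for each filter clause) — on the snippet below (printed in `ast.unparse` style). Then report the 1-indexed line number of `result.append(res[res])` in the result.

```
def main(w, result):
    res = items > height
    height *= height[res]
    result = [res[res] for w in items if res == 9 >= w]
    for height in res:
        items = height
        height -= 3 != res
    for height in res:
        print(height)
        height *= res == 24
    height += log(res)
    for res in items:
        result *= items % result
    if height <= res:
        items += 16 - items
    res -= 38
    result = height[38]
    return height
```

Transformed code:
def main(w, result):
    res = items > height
    height *= height[res]
    result = []
    for w in items:
        if res == 9 >= w:
            result.append(res[res])
    for height in res:
        items = height
        height -= 3 != res
    for height in res:
        print(height)
        height *= res == 24
    height += log(res)
    for res in items:
        result *= items % result
    if height <= res:
        items += 16 - items
    res -= 38
    result = height[38]
    return height

7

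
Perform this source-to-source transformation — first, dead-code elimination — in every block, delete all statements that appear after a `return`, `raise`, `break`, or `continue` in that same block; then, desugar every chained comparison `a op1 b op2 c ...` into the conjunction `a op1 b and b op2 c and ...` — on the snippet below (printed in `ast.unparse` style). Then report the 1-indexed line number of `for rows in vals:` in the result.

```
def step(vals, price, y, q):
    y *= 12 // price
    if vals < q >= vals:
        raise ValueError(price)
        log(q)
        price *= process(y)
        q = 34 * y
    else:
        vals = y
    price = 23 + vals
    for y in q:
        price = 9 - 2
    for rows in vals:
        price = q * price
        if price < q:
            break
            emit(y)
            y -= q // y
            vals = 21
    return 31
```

Transformed code:
def step(vals, price, y, q):
    y *= 12 // price
    if vals < q and q >= vals:
        raise ValueError(price)
    else:
        vals = y
    price = 23 + vals
    for y in q:
        price = 9 - 2
    for rows in vals:
        price = q * price
        if price < q:
            break
    return 31

10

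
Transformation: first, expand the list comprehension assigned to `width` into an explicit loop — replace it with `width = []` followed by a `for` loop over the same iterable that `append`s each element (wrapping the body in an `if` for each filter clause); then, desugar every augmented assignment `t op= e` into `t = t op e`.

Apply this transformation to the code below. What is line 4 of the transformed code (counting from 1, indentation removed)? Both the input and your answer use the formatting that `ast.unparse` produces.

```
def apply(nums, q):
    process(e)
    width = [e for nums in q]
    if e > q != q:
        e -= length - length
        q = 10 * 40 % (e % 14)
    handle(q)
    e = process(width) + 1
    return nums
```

Transformed code:
def apply(nums, q):
    process(e)
    width = []
    for nums in q:
        width.append(e)
    if e > q != q:
        e = e - (length - length)
        q = 10 * 40 % (e % 14)
    handle(q)
    e = process(width) + 1
    return nums

for nums in q:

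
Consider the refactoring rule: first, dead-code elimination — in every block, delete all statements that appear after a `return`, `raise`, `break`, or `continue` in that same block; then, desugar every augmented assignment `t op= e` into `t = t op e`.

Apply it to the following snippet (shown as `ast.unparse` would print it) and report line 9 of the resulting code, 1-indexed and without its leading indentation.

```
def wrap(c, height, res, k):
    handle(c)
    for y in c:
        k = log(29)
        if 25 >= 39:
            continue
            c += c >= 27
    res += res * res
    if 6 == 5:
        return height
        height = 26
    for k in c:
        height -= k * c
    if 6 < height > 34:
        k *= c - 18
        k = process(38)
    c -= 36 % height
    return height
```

return height

Transformed code:
def wrap(c, height, res, k):
    handle(c)
    for y in c:
        k = log(29)
        if 25 >= 39:
            continue
    res = res + res * res
    if 6 == 5:
        return height
    for k in c:
        height = height - k * c
    if 6 < height > 34:
        k = k * (c - 18)
        k = process(38)
    c = c - 36 % height
    return height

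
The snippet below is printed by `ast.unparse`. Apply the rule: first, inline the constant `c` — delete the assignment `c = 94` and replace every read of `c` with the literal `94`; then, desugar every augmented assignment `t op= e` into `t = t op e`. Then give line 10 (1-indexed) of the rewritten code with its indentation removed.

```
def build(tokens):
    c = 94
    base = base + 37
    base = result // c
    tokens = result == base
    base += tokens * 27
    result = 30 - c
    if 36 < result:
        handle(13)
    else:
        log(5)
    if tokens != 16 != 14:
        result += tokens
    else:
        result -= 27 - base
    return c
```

Transformed code:
def build(tokens):
    base = base + 37
    base = result // 94
    tokens = result == base
    base = base + tokens * 27
    result = 30 - 94
    if 36 < result:
        handle(13)
    else:
        log(5)
    if tokens != 16 != 14:
        result = result + tokens
    else:
        result = result - (27 - base)
    return 94

log(5)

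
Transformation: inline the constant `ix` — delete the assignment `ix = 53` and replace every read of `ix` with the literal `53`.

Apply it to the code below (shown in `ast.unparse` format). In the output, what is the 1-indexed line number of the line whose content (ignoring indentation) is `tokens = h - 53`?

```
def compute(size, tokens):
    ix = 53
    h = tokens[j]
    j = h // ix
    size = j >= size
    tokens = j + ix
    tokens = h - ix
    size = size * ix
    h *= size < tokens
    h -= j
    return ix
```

Transformed code:
def compute(size, tokens):
    h = tokens[j]
    j = h // 53
    size = j >= size
    tokens = j + 53
    tokens = h - 53
    size = size * 53
    h *= size < tokens
    h -= j
    return 53

6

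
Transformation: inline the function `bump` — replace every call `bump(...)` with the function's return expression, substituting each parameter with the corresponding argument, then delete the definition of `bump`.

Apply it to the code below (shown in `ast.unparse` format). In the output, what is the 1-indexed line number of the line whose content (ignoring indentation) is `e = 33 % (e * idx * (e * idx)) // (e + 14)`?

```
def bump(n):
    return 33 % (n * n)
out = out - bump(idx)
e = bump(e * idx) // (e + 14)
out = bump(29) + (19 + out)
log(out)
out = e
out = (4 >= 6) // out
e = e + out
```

Transformed code:
out = out - 33 % (idx * idx)
e = 33 % (e * idx * (e * idx)) // (e + 14)
out = 33 % (29 * 29) + (19 + out)
log(out)
out = e
out = (4 >= 6) // out
e = e + out

2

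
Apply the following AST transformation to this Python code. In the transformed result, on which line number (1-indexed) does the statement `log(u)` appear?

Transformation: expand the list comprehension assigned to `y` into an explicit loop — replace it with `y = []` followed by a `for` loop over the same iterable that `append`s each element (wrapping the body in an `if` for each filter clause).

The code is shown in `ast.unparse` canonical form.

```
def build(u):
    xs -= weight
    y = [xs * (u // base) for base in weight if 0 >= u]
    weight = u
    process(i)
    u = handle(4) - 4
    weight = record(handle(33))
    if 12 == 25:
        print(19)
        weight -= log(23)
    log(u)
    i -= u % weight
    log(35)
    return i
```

Transformed code:
def build(u):
    xs -= weight
    y = []
    for base in weight:
        if 0 >= u:
            y.append(xs * (u // base))
    weight = u
    process(i)
    u = handle(4) - 4
    weight = record(handle(33))
    if 12 == 25:
        print(19)
        weight -= log(23)
    log(u)
    i -= u % weight
    log(35)
    return i

14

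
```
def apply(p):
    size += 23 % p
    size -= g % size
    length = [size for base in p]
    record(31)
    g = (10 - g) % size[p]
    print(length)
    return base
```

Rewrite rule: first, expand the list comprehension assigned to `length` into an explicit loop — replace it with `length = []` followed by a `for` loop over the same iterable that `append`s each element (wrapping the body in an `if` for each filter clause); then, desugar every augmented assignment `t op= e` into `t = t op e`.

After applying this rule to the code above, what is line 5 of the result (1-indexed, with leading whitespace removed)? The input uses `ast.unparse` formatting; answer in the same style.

Transformed code:
def apply(p):
    size = size + 23 % p
    size = size - g % size
    length = []
    for base in p:
        length.append(size)
    record(31)
    g = (10 - g) % size[p]
    print(length)
    return base

for base in p:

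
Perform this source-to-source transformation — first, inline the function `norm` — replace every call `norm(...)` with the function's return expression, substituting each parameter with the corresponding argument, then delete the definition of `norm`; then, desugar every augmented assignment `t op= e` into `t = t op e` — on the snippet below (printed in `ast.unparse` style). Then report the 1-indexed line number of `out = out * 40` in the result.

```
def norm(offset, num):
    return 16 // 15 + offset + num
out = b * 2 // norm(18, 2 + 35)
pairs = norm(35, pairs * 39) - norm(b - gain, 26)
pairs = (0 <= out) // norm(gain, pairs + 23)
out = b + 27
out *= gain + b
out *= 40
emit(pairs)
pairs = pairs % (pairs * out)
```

6

Transformed code:
out = b * 2 // (16 // 15 + 18 + (2 + 35))
pairs = 16 // 15 + 35 + pairs * 39 - (16 // 15 + (b - gain) + 26)
pairs = (0 <= out) // (16 // 15 + gain + (pairs + 23))
out = b + 27
out = out * (gain + b)
out = out * 40
emit(pairs)
pairs = pairs % (pairs * out)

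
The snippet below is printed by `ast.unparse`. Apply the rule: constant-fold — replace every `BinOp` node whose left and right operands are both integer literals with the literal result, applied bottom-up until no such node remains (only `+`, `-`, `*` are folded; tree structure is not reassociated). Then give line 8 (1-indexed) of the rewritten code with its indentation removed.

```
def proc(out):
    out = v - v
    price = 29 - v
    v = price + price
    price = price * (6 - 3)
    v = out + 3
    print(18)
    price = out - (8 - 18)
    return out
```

price = out - -10

Transformed code:
def proc(out):
    out = v - v
    price = 29 - v
    v = price + price
    price = price * 3
    v = out + 3
    print(18)
    price = out - -10
    return out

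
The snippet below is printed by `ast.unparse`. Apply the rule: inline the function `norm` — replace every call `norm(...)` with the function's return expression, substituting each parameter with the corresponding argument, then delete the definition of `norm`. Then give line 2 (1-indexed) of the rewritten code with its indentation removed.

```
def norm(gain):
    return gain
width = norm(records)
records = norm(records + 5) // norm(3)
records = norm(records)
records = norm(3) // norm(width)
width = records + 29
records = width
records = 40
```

records = (records + 5) // 3

Transformed code:
width = records
records = (records + 5) // 3
records = records
records = 3 // width
width = records + 29
records = width
records = 40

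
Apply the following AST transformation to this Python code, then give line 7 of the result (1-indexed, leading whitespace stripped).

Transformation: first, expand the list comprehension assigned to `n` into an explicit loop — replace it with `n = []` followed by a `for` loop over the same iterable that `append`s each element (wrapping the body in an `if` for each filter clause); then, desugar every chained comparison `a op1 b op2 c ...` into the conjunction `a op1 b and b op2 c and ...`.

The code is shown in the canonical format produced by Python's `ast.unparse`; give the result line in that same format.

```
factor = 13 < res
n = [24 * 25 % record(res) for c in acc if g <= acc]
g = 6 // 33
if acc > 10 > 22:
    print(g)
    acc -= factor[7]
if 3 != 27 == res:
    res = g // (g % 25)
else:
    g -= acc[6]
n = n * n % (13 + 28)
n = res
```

if acc > 10 and 10 > 22:

Transformed code:
factor = 13 < res
n = []
for c in acc:
    if g <= acc:
        n.append(24 * 25 % record(res))
g = 6 // 33
if acc > 10 and 10 > 22:
    print(g)
    acc -= factor[7]
if 3 != 27 and 27 == res:
    res = g // (g % 25)
else:
    g -= acc[6]
n = n * n % (13 + 28)
n = res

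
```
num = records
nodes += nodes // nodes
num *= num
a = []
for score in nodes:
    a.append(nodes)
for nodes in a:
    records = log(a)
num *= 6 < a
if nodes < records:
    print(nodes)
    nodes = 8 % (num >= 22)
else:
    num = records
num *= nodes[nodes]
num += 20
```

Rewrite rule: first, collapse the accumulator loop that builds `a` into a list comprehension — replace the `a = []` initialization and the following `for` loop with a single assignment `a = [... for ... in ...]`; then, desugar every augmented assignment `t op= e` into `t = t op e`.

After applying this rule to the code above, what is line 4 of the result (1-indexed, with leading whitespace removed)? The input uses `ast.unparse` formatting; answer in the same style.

a = [nodes for score in nodes]

Transformed code:
num = records
nodes = nodes + nodes // nodes
num = num * num
a = [nodes for score in nodes]
for nodes in a:
    records = log(a)
num = num * (6 < a)
if nodes < records:
    print(nodes)
    nodes = 8 % (num >= 22)
else:
    num = records
num = num * nodes[nodes]
num = num + 20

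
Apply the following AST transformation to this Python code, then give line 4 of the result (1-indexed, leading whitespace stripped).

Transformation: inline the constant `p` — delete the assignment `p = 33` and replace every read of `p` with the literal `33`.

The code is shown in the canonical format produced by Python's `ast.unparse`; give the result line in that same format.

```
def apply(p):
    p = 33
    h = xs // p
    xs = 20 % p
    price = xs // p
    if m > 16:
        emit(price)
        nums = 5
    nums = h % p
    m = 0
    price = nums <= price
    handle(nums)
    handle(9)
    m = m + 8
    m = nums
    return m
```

Transformed code:
def apply(p):
    h = xs // 33
    xs = 20 % 33
    price = xs // 33
    if m > 16:
        emit(price)
        nums = 5
    nums = h % 33
    m = 0
    price = nums <= price
    handle(nums)
    handle(9)
    m = m + 8
    m = nums
    return m

price = xs // 33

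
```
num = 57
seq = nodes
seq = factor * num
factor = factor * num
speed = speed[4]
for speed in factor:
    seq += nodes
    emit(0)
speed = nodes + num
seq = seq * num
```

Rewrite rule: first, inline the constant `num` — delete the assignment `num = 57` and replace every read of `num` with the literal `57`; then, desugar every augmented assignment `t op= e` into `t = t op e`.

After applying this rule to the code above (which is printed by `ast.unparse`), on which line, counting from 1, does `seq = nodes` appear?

Transformed code:
seq = nodes
seq = factor * 57
factor = factor * 57
speed = speed[4]
for speed in factor:
    seq = seq + nodes
    emit(0)
speed = nodes + 57
seq = seq * 57

1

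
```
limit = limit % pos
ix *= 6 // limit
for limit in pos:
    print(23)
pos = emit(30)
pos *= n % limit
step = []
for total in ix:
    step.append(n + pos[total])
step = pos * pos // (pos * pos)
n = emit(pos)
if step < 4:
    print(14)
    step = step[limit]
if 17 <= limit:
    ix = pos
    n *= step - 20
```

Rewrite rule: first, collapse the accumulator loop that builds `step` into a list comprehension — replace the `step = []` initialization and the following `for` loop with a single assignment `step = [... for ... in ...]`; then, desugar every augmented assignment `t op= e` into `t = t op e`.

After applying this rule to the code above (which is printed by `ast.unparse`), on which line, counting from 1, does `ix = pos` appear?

Transformed code:
limit = limit % pos
ix = ix * (6 // limit)
for limit in pos:
    print(23)
pos = emit(30)
pos = pos * (n % limit)
step = [n + pos[total] for total in ix]
step = pos * pos // (pos * pos)
n = emit(pos)
if step < 4:
    print(14)
    step = step[limit]
if 17 <= limit:
    ix = pos
    n = n * (step - 20)

14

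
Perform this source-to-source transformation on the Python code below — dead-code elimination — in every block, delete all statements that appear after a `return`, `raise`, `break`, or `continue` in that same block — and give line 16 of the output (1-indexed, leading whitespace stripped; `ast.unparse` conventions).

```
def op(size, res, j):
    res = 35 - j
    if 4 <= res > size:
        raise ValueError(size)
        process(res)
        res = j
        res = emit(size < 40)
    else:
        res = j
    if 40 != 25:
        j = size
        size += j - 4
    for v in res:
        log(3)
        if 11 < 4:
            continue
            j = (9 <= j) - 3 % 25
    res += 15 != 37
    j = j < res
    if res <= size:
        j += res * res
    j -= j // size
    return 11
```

Transformed code:
def op(size, res, j):
    res = 35 - j
    if 4 <= res > size:
        raise ValueError(size)
    else:
        res = j
    if 40 != 25:
        j = size
        size += j - 4
    for v in res:
        log(3)
        if 11 < 4:
            continue
    res += 15 != 37
    j = j < res
    if res <= size:
        j += res * res
    j -= j // size
    return 11

if res <= size:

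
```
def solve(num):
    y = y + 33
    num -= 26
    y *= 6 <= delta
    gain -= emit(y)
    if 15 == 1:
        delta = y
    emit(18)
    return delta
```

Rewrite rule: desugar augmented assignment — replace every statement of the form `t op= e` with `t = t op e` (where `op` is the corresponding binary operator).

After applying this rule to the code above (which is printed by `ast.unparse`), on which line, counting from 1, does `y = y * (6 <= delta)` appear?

Transformed code:
def solve(num):
    y = y + 33
    num = num - 26
    y = y * (6 <= delta)
    gain = gain - emit(y)
    if 15 == 1:
        delta = y
    emit(18)
    return delta

4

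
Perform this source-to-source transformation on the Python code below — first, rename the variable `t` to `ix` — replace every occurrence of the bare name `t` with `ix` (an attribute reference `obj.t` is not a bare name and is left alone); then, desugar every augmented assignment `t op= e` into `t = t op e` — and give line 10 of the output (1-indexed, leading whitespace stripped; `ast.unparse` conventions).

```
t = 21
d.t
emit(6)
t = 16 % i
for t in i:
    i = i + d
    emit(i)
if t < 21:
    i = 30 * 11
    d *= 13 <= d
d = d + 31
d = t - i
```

Transformed code:
ix = 21
d.t
emit(6)
ix = 16 % i
for ix in i:
    i = i + d
    emit(i)
if ix < 21:
    i = 30 * 11
    d = d * (13 <= d)
d = d + 31
d = ix - i

d = d * (13 <= d)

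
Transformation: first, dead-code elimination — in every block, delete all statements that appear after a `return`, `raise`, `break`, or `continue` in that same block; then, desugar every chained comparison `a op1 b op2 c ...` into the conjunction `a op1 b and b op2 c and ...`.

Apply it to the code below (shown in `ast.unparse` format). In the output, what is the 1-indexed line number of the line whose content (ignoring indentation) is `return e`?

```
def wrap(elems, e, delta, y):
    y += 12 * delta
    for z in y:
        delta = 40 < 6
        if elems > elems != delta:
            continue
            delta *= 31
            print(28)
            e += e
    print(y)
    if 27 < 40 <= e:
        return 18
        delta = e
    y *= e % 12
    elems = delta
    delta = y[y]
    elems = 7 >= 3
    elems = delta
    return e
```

Transformed code:
def wrap(elems, e, delta, y):
    y += 12 * delta
    for z in y:
        delta = 40 < 6
        if elems > elems and elems != delta:
            continue
    print(y)
    if 27 < 40 and 40 <= e:
        return 18
    y *= e % 12
    elems = delta
    delta = y[y]
    elems = 7 >= 3
    elems = delta
    return e

15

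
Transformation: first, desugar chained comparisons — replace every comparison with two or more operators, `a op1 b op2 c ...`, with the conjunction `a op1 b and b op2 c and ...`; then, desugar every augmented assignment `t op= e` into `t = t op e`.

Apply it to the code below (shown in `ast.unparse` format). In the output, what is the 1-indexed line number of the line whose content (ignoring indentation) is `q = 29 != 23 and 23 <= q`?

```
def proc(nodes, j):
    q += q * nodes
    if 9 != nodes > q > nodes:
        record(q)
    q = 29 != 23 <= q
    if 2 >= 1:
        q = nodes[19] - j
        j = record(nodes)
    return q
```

Transformed code:
def proc(nodes, j):
    q = q + q * nodes
    if 9 != nodes and nodes > q and (q > nodes):
        record(q)
    q = 29 != 23 and 23 <= q
    if 2 >= 1:
        q = nodes[19] - j
        j = record(nodes)
    return q

5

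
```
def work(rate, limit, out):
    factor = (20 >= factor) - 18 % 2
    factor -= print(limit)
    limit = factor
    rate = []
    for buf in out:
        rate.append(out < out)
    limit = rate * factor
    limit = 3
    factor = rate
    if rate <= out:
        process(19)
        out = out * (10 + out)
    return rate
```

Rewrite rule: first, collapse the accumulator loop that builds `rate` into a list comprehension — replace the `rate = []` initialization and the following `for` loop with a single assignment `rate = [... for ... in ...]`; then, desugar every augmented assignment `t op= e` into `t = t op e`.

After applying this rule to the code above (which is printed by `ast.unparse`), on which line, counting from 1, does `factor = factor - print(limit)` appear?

3

Transformed code:
def work(rate, limit, out):
    factor = (20 >= factor) - 18 % 2
    factor = factor - print(limit)
    limit = factor
    rate = [out < out for buf in out]
    limit = rate * factor
    limit = 3
    factor = rate
    if rate <= out:
        process(19)
        out = out * (10 + out)
    return rate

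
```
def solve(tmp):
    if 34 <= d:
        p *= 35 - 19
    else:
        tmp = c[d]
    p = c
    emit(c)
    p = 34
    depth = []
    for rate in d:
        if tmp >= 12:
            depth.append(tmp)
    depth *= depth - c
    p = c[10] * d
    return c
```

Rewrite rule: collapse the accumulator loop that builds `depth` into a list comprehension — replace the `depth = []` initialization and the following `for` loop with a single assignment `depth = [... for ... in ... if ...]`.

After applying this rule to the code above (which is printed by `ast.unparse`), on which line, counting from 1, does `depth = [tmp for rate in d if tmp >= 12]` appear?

9

Transformed code:
def solve(tmp):
    if 34 <= d:
        p *= 35 - 19
    else:
        tmp = c[d]
    p = c
    emit(c)
    p = 34
    depth = [tmp for rate in d if tmp >= 12]
    depth *= depth - c
    p = c[10] * d
    return c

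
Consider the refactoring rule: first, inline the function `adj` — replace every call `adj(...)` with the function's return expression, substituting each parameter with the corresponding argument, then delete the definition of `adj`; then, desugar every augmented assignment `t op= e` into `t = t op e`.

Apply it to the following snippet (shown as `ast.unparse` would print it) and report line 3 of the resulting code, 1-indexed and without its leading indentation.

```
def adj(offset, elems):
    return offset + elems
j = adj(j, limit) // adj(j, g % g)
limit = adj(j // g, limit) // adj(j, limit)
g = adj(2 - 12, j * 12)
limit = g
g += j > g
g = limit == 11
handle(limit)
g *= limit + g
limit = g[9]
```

Transformed code:
j = (j + limit) // (j + g % g)
limit = (j // g + limit) // (j + limit)
g = 2 - 12 + j * 12
limit = g
g = g + (j > g)
g = limit == 11
handle(limit)
g = g * (limit + g)
limit = g[9]

g = 2 - 12 + j * 12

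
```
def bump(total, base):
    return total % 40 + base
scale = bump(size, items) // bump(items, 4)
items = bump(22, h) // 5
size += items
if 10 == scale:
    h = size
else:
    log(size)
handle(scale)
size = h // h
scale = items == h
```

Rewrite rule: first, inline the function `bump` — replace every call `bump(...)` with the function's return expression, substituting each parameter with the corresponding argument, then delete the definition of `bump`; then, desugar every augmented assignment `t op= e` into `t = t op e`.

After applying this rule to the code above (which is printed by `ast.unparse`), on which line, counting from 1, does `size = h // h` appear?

Transformed code:
scale = (size % 40 + items) // (items % 40 + 4)
items = (22 % 40 + h) // 5
size = size + items
if 10 == scale:
    h = size
else:
    log(size)
handle(scale)
size = h // h
scale = items == h

9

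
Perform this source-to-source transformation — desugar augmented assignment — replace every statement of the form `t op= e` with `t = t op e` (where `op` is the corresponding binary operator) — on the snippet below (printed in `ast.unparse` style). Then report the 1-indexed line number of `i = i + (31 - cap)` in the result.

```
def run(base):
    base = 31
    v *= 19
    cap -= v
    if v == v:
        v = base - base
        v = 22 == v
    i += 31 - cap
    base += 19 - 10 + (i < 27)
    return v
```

Transformed code:
def run(base):
    base = 31
    v = v * 19
    cap = cap - v
    if v == v:
        v = base - base
        v = 22 == v
    i = i + (31 - cap)
    base = base + (19 - 10 + (i < 27))
    return v

8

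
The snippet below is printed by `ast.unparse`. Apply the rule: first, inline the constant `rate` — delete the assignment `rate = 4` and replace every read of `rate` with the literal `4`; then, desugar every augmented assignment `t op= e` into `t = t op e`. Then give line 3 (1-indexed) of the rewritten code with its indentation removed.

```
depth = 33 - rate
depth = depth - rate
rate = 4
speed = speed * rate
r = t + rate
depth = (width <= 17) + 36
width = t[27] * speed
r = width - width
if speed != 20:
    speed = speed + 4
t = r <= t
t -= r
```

speed = speed * 4

Transformed code:
depth = 33 - 4
depth = depth - 4
speed = speed * 4
r = t + 4
depth = (width <= 17) + 36
width = t[27] * speed
r = width - width
if speed != 20:
    speed = speed + 4
t = r <= t
t = t - r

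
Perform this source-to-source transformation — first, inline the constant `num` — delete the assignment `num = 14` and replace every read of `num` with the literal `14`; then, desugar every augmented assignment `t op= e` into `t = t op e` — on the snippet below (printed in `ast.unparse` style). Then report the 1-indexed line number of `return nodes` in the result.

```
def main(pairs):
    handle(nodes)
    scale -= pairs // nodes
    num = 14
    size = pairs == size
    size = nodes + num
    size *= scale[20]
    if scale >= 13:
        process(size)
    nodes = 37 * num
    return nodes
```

10

Transformed code:
def main(pairs):
    handle(nodes)
    scale = scale - pairs // nodes
    size = pairs == size
    size = nodes + 14
    size = size * scale[20]
    if scale >= 13:
        process(size)
    nodes = 37 * 14
    return nodes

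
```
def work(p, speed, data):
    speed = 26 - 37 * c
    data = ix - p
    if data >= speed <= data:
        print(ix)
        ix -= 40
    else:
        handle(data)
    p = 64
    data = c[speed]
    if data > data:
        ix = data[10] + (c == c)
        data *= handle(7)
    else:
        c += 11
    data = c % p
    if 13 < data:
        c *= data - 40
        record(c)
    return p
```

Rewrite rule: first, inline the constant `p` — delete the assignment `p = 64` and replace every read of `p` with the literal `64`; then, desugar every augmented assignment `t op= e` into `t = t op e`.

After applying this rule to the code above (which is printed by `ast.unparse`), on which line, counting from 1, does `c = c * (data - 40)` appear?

Transformed code:
def work(p, speed, data):
    speed = 26 - 37 * c
    data = ix - 64
    if data >= speed <= data:
        print(ix)
        ix = ix - 40
    else:
        handle(data)
    data = c[speed]
    if data > data:
        ix = data[10] + (c == c)
        data = data * handle(7)
    else:
        c = c + 11
    data = c % 64
    if 13 < data:
        c = c * (data - 40)
        record(c)
    return 64

17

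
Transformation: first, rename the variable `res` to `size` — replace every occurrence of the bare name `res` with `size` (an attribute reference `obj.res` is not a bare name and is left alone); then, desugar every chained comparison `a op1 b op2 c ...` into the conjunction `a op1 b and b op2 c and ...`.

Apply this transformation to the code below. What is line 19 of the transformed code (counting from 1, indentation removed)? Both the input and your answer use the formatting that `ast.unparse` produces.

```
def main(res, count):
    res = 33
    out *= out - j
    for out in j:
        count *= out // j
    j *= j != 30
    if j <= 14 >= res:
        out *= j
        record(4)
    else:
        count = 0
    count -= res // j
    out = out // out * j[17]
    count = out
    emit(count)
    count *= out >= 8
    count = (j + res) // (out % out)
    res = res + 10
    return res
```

return size

Transformed code:
def main(size, count):
    size = 33
    out *= out - j
    for out in j:
        count *= out // j
    j *= j != 30
    if j <= 14 and 14 >= size:
        out *= j
        record(4)
    else:
        count = 0
    count -= size // j
    out = out // out * j[17]
    count = out
    emit(count)
    count *= out >= 8
    count = (j + size) // (out % out)
    size = size + 10
    return size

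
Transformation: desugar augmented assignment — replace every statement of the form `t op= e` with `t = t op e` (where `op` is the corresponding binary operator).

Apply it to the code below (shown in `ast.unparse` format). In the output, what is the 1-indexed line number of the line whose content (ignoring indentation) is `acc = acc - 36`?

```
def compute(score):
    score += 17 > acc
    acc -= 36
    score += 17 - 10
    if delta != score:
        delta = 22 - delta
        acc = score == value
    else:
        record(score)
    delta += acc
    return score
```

Transformed code:
def compute(score):
    score = score + (17 > acc)
    acc = acc - 36
    score = score + (17 - 10)
    if delta != score:
        delta = 22 - delta
        acc = score == value
    else:
        record(score)
    delta = delta + acc
    return score

3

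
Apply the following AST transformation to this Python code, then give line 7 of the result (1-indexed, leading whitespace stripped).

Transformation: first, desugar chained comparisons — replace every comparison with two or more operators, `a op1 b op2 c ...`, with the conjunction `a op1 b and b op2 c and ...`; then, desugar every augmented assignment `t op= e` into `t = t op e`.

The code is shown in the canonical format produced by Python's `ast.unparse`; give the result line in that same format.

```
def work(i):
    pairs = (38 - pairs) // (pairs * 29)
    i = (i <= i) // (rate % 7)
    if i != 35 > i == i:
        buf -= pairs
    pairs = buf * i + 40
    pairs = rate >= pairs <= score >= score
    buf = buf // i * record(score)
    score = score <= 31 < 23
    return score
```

Transformed code:
def work(i):
    pairs = (38 - pairs) // (pairs * 29)
    i = (i <= i) // (rate % 7)
    if i != 35 and 35 > i and (i == i):
        buf = buf - pairs
    pairs = buf * i + 40
    pairs = rate >= pairs and pairs <= score and (score >= score)
    buf = buf // i * record(score)
    score = score <= 31 and 31 < 23
    return score

pairs = rate >= pairs and pairs <= score and (score >= score)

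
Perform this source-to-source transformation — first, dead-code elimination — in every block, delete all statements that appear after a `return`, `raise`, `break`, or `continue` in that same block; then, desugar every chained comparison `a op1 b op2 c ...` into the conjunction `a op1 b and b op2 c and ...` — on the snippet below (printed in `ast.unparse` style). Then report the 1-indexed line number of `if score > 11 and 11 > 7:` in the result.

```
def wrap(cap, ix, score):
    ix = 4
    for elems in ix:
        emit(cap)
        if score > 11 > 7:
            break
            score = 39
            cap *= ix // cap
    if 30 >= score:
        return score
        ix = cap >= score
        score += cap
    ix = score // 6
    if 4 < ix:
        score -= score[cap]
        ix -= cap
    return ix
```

Transformed code:
def wrap(cap, ix, score):
    ix = 4
    for elems in ix:
        emit(cap)
        if score > 11 and 11 > 7:
            break
    if 30 >= score:
        return score
    ix = score // 6
    if 4 < ix:
        score -= score[cap]
        ix -= cap
    return ix

5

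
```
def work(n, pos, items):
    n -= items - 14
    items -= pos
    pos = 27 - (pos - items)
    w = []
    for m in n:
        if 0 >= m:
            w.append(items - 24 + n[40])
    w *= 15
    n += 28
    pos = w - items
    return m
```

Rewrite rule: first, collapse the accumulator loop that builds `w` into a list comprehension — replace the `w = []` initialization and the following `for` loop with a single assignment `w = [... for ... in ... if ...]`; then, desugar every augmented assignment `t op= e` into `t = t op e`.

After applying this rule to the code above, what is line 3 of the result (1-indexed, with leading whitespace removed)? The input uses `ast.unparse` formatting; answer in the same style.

Transformed code:
def work(n, pos, items):
    n = n - (items - 14)
    items = items - pos
    pos = 27 - (pos - items)
    w = [items - 24 + n[40] for m in n if 0 >= m]
    w = w * 15
    n = n + 28
    pos = w - items
    return m

items = items - pos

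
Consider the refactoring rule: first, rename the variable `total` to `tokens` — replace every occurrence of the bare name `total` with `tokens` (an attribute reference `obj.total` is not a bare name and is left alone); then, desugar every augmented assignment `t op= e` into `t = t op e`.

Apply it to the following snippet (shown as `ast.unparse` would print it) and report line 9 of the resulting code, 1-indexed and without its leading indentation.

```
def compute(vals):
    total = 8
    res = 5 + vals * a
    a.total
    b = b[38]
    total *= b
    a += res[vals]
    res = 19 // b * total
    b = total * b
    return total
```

Transformed code:
def compute(vals):
    tokens = 8
    res = 5 + vals * a
    a.total
    b = b[38]
    tokens = tokens * b
    a = a + res[vals]
    res = 19 // b * tokens
    b = tokens * b
    return tokens

b = tokens * b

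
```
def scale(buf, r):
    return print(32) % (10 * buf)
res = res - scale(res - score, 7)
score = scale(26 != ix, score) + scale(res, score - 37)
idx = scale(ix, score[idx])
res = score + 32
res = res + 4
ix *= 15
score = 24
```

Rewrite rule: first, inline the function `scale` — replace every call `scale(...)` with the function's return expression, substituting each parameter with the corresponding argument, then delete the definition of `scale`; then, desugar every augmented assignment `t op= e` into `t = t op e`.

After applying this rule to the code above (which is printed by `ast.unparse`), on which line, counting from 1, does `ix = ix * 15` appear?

6

Transformed code:
res = res - print(32) % (10 * (res - score))
score = print(32) % (10 * (26 != ix)) + print(32) % (10 * res)
idx = print(32) % (10 * ix)
res = score + 32
res = res + 4
ix = ix * 15
score = 24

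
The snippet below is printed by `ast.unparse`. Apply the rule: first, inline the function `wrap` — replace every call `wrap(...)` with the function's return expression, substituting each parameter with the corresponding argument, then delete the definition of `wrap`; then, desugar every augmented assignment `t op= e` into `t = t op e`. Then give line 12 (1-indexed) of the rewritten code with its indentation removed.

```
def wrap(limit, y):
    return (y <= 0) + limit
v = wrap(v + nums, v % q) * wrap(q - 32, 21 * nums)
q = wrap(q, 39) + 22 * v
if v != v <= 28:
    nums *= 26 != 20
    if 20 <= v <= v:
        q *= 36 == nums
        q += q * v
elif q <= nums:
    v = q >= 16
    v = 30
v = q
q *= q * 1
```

q = q * (q * 1)

Transformed code:
v = ((v % q <= 0) + (v + nums)) * ((21 * nums <= 0) + (q - 32))
q = (39 <= 0) + q + 22 * v
if v != v <= 28:
    nums = nums * (26 != 20)
    if 20 <= v <= v:
        q = q * (36 == nums)
        q = q + q * v
elif q <= nums:
    v = q >= 16
    v = 30
v = q
q = q * (q * 1)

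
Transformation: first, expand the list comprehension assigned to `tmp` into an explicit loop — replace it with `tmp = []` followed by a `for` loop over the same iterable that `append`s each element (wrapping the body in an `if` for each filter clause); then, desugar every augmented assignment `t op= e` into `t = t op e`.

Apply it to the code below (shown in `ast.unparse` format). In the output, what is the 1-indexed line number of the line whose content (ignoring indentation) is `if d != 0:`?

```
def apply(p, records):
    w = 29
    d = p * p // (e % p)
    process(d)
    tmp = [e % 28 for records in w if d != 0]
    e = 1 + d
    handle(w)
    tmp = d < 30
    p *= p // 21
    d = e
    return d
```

7

Transformed code:
def apply(p, records):
    w = 29
    d = p * p // (e % p)
    process(d)
    tmp = []
    for records in w:
        if d != 0:
            tmp.append(e % 28)
    e = 1 + d
    handle(w)
    tmp = d < 30
    p = p * (p // 21)
    d = e
    return d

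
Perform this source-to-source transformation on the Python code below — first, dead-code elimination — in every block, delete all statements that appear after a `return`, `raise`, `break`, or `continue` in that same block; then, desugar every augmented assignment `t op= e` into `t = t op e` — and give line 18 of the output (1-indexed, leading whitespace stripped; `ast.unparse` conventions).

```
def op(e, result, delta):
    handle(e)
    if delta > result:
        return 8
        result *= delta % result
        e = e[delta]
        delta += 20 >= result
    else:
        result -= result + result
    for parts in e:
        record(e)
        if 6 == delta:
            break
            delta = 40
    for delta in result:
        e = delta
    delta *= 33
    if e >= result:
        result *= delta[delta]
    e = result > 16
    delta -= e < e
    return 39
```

Transformed code:
def op(e, result, delta):
    handle(e)
    if delta > result:
        return 8
    else:
        result = result - (result + result)
    for parts in e:
        record(e)
        if 6 == delta:
            break
    for delta in result:
        e = delta
    delta = delta * 33
    if e >= result:
        result = result * delta[delta]
    e = result > 16
    delta = delta - (e < e)
    return 39

return 39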